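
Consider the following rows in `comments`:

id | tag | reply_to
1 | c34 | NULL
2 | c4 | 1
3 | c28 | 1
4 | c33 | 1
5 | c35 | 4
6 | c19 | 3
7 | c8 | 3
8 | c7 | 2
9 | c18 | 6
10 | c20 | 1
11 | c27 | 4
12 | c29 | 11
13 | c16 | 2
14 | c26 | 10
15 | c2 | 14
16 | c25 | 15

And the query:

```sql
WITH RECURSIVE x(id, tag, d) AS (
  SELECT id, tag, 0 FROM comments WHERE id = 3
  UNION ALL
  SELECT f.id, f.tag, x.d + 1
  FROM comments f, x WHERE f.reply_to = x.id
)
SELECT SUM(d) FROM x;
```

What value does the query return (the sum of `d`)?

Base: id=3 (c28) at d 0.
Iteration 1: rows with reply_to in {3} -> c19 (id 6, d 1), c8 (id 7, d 1).
Iteration 2: rows with reply_to in {6,7} -> c18 (id 9, d 2).
Iteration 3: no rows with reply_to in {9}; recursion stops.
SUM(d) = 0 + 1 + 1 + 2 = 4.

4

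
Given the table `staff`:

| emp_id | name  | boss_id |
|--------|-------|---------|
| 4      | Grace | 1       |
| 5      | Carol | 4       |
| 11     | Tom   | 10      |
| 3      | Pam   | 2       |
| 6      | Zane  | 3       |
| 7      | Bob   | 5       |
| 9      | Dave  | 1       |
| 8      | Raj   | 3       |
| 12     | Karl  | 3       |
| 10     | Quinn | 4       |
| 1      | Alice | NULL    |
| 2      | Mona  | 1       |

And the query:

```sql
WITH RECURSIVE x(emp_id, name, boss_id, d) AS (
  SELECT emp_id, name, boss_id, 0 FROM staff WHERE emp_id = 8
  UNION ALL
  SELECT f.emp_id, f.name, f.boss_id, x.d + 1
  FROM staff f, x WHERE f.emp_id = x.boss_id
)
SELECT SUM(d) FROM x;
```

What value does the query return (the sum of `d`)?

6

Base: emp_id=8 (Raj), boss_id=3, d 0.
Iteration 1: join on emp_id=3 -> Pam (id 3, boss_id=2, d 1).
Iteration 2: join on emp_id=2 -> Mona (id 2, boss_id=1, d 2).
Iteration 3: join on emp_id=1 -> Alice (id 1, boss_id=NULL, d 3).
Iteration 4: boss_id is NULL; no match; recursion stops.
SUM(d) = 0 + 1 + 2 + 3 = 6.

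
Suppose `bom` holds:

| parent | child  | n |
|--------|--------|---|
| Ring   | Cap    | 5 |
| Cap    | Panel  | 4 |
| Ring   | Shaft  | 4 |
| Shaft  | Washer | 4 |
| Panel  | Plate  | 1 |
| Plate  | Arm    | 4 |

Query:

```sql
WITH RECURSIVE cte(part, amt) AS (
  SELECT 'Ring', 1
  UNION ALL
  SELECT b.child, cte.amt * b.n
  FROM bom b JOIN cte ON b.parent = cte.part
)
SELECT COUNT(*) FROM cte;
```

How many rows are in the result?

7

Base: (Ring, amt=1).
Iteration 1: components of {Ring} -> Cap = 1*5 = 5, Shaft = 1*4 = 4.
Iteration 2: components of {Cap,Shaft} -> Panel = 5*4 = 20, Washer = 4*4 = 16.
Iteration 3: components of {Panel,Washer} -> Plate = 20*1 = 20.
Iteration 4: components of {Plate} -> Arm = 20*4 = 80.
Iteration 5: no further components; recursion stops.
Total rows emitted: 7.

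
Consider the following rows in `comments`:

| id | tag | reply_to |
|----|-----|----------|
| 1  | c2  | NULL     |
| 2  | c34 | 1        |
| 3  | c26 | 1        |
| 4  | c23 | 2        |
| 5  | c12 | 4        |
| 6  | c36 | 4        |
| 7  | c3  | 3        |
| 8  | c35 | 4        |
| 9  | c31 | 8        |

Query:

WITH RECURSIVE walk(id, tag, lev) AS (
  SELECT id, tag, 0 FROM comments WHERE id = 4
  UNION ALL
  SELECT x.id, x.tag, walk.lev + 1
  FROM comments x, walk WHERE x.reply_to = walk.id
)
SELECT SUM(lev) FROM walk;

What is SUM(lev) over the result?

5

Base: id=4 (c23) at lev 0.
Iteration 1: rows with reply_to in {4} -> c12 (id 5, lev 1), c36 (id 6, lev 1), c35 (id 8, lev 1).
Iteration 2: rows with reply_to in {5,6,8} -> c31 (id 9, lev 2).
Iteration 3: no rows with reply_to in {9}; recursion stops.
SUM(lev) = 0 + 1 + 1 + 1 + 2 = 5.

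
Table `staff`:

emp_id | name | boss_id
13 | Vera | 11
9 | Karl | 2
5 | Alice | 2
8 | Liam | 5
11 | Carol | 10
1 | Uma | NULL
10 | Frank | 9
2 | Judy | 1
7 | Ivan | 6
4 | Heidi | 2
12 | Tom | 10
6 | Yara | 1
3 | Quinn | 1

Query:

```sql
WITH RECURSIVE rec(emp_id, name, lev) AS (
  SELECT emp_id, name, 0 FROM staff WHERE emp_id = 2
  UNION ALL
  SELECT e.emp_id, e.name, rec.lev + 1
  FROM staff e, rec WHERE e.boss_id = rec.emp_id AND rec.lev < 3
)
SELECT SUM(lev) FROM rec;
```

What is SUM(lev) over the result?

13

Base: emp_id=2 (Judy) at lev 0.
Iteration 1: rows with boss_id in {2} -> Heidi (id 4, lev 1), Alice (id 5, lev 1), Karl (id 9, lev 1).
Iteration 2: rows with boss_id in {4,5,9} -> Liam (id 8, lev 2), Frank (id 10, lev 2).
Iteration 3: rows with boss_id in {8,10} -> Carol (id 11, lev 3), Tom (id 12, lev 3).
Iteration 4: lev < 3 fails for all current rows; recursion stops.
SUM(lev) = 0 + 1 + 1 + 1 + 2 + 2 + 3 + 3 = 13.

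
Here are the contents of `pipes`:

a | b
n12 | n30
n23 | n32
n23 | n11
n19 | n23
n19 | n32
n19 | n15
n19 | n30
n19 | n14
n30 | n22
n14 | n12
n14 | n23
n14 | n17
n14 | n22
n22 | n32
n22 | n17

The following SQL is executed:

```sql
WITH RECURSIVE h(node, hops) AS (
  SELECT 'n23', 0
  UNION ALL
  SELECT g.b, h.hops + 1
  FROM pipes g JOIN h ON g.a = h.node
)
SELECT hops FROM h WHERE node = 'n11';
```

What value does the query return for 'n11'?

Base: (n23, hops=0).
Iteration 1: edges from {n23} -> (n11, hops=1), (n32, hops=1).
Iteration 2: no outgoing edges from {n11,n32}; recursion stops.

1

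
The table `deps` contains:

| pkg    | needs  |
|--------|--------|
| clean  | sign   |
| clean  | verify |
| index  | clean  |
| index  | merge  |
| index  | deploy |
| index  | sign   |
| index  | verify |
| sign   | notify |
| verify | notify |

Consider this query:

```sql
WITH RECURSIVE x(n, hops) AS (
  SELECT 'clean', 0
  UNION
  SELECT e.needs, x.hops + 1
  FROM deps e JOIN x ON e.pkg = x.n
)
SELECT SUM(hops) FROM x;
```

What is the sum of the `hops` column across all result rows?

Base: (clean, hops=0).
Iteration 1: edges from {clean} -> (sign, hops=1), (verify, hops=1).
Iteration 2: edges from {sign,verify} -> (notify, hops=2). [UNION drops 1 duplicate row(s)]
Iteration 3: no outgoing edges from {notify}; recursion stops.
SUM(hops) = 0 + 1 + 1 + 2 = 4.

4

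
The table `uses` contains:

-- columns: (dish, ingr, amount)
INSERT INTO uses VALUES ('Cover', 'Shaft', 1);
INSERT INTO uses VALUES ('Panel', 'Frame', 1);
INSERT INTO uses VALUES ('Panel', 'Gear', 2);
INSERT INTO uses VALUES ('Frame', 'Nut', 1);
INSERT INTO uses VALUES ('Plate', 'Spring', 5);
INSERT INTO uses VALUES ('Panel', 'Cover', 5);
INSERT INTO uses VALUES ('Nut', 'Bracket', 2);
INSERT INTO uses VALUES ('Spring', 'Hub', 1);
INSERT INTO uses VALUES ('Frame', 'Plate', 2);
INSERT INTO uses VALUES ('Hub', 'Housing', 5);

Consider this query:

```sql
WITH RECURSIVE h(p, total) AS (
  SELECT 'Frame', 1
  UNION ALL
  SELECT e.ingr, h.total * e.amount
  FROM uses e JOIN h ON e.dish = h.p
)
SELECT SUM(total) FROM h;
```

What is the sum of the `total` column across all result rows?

76

Base: (Frame, total=1).
Iteration 1: components of {Frame} -> Nut = 1*1 = 1, Plate = 1*2 = 2.
Iteration 2: components of {Nut,Plate} -> Bracket = 1*2 = 2, Spring = 2*5 = 10.
Iteration 3: components of {Bracket,Spring} -> Hub = 10*1 = 10.
Iteration 4: components of {Hub} -> Housing = 10*5 = 50.
Iteration 5: no further components; recursion stops.
SUM(total) = 1 + 2 + 1 + 10 + 2 + 10 + 50 = 76.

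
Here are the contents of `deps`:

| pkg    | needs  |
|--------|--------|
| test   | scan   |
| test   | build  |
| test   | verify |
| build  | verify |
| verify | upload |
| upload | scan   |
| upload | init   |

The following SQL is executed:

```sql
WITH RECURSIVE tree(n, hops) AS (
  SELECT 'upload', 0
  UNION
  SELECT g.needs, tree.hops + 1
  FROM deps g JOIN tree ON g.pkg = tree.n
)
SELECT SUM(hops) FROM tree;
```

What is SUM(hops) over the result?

2

Base: (upload, hops=0).
Iteration 1: edges from {upload} -> (init, hops=1), (scan, hops=1).
Iteration 2: no outgoing edges from {init,scan}; recursion stops.
SUM(hops) = 0 + 1 + 1 = 2.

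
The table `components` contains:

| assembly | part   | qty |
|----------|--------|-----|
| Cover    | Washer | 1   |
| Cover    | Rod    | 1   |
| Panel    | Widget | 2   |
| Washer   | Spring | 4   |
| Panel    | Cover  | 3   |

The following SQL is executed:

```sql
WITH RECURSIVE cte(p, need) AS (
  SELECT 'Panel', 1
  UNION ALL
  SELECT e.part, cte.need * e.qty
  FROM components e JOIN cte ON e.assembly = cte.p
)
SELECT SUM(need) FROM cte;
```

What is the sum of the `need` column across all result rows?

Base: (Panel, need=1).
Iteration 1: components of {Panel} -> Cover = 1*3 = 3, Widget = 1*2 = 2.
Iteration 2: components of {Cover,Widget} -> Rod = 3*1 = 3, Washer = 3*1 = 3.
Iteration 3: components of {Rod,Washer} -> Spring = 3*4 = 12.
Iteration 4: no further components; recursion stops.
SUM(need) = 1 + 3 + 2 + 3 + 3 + 12 = 24.

24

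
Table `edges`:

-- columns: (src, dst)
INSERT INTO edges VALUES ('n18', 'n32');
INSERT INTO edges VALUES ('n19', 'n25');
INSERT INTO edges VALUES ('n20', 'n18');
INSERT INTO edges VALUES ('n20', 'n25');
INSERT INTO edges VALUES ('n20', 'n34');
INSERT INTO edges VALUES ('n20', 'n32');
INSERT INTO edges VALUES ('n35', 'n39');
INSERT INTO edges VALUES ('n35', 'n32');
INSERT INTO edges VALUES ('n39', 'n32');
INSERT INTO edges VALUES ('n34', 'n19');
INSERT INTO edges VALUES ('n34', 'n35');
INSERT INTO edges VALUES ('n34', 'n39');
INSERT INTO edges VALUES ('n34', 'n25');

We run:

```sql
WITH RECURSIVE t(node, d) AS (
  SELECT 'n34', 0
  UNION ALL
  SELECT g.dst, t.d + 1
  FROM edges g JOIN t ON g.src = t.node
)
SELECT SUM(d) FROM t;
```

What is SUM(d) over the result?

Base: (n34, d=0).
Iteration 1: edges from {n34} -> (n19, d=1), (n25, d=1), (n35, d=1), (n39, d=1).
Iteration 2: edges from {n19,n25,n35,n39} -> (n25, d=2), (n32, d=2) x2, (n39, d=2). [UNION ALL keeps all 4 new rows, including repeats]
Iteration 3: edges from {n25,n32,n39} -> (n32, d=3).
Iteration 4: no outgoing edges from {n32}; recursion stops.
SUM(d) = 0 + 1 + 1 + 1 + 1 + 2 + 2 + 2 + 2 + 3 = 15.

15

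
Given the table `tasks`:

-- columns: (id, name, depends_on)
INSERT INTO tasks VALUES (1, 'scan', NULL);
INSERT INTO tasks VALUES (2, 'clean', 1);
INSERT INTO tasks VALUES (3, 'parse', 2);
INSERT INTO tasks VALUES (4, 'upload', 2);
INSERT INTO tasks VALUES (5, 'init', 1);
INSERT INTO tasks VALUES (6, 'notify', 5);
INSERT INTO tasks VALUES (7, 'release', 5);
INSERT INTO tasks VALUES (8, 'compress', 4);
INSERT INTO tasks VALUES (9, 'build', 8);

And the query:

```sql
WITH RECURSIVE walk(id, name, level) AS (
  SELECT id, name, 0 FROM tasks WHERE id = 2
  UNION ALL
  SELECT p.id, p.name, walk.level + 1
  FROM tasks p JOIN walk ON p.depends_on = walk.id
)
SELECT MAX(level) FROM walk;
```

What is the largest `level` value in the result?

3

Base: id=2 (clean) at level 0.
Iteration 1: rows with depends_on in {2} -> parse (id 3, level 1), upload (id 4, level 1).
Iteration 2: rows with depends_on in {3,4} -> compress (id 8, level 2).
Iteration 3: rows with depends_on in {8} -> build (id 9, level 3).
Iteration 4: no rows with depends_on in {9}; recursion stops.
level values: 0, 1, 1, 2, 3; the maximum is 3.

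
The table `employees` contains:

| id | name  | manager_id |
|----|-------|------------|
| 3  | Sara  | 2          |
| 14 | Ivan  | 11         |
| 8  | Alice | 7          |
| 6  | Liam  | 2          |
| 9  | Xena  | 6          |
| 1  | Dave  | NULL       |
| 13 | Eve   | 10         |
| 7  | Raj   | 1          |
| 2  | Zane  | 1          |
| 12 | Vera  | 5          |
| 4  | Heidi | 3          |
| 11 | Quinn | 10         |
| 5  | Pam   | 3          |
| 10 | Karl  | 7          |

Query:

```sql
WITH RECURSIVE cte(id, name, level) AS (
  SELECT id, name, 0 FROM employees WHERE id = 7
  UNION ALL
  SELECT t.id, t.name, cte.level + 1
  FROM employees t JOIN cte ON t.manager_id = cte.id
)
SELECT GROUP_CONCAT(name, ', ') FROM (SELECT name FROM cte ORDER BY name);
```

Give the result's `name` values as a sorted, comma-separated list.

Base: id=7 (Raj) at level 0.
Iteration 1: rows with manager_id in {7} -> Alice (id 8, level 1), Karl (id 10, level 1).
Iteration 2: rows with manager_id in {8,10} -> Quinn (id 11, level 2), Eve (id 13, level 2).
Iteration 3: rows with manager_id in {11,13} -> Ivan (id 14, level 3).
Iteration 4: no rows with manager_id in {14}; recursion stops.

Alice, Eve, Ivan, Karl, Quinn, Raj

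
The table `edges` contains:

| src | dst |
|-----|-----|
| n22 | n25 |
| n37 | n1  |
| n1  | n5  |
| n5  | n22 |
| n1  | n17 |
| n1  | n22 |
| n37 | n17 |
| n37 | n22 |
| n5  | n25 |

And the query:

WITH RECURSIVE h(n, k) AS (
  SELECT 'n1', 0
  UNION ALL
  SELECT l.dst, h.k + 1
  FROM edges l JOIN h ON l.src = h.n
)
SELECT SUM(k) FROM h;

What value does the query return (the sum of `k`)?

12

Base: (n1, k=0).
Iteration 1: edges from {n1} -> (n17, k=1), (n22, k=1), (n5, k=1).
Iteration 2: edges from {n17,n22,n5} -> (n22, k=2), (n25, k=2) x2. [UNION ALL keeps all 3 new rows, including repeats]
Iteration 3: edges from {n22,n25} -> (n25, k=3).
Iteration 4: no outgoing edges from {n25}; recursion stops.
SUM(k) = 0 + 1 + 1 + 1 + 2 + 2 + 2 + 3 = 12.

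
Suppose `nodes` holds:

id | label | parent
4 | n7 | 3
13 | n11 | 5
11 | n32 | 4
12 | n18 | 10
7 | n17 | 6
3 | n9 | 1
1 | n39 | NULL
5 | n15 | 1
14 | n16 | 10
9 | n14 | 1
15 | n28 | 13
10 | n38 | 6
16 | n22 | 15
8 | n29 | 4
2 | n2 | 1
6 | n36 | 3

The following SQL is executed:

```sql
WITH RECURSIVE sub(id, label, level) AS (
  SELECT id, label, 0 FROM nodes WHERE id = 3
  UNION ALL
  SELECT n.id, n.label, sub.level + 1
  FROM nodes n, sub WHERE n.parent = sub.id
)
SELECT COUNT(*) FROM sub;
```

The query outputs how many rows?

Base: id=3 (n9) at level 0.
Iteration 1: rows with parent in {3} -> n7 (id 4, level 1), n36 (id 6, level 1).
Iteration 2: rows with parent in {4,6} -> n17 (id 7, level 2), n29 (id 8, level 2), n38 (id 10, level 2), n32 (id 11, level 2).
Iteration 3: rows with parent in {7,8,10,11} -> n18 (id 12, level 3), n16 (id 14, level 3).
Iteration 4: no rows with parent in {12,14}; recursion stops.
Total rows emitted: 9.

9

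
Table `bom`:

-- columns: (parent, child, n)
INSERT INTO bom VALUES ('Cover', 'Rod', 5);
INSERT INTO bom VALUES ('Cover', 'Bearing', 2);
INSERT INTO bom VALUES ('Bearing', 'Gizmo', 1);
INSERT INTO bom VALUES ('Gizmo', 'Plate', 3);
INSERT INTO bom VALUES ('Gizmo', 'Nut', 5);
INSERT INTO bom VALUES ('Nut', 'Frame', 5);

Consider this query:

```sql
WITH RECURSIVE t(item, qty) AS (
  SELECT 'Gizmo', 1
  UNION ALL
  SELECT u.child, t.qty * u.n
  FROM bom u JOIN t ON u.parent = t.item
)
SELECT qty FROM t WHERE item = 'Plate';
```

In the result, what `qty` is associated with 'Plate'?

Base: (Gizmo, qty=1).
Iteration 1: components of {Gizmo} -> Nut = 1*5 = 5, Plate = 1*3 = 3.
Iteration 2: components of {Nut,Plate} -> Frame = 5*5 = 25.
Iteration 3: no further components; recursion stops.

3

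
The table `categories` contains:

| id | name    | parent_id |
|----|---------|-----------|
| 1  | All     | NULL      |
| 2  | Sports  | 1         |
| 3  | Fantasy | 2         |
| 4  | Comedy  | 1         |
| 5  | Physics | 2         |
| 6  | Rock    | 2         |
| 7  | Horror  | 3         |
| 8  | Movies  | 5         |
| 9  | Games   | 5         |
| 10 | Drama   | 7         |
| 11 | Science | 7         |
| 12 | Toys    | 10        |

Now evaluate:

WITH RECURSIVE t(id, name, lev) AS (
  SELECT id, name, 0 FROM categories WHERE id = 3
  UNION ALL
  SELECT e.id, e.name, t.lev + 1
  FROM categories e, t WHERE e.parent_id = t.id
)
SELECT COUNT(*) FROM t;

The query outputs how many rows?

5

Base: id=3 (Fantasy) at lev 0.
Iteration 1: rows with parent_id in {3} -> Horror (id 7, lev 1).
Iteration 2: rows with parent_id in {7} -> Drama (id 10, lev 2), Science (id 11, lev 2).
Iteration 3: rows with parent_id in {10,11} -> Toys (id 12, lev 3).
Iteration 4: no rows with parent_id in {12}; recursion stops.
Total rows emitted: 5.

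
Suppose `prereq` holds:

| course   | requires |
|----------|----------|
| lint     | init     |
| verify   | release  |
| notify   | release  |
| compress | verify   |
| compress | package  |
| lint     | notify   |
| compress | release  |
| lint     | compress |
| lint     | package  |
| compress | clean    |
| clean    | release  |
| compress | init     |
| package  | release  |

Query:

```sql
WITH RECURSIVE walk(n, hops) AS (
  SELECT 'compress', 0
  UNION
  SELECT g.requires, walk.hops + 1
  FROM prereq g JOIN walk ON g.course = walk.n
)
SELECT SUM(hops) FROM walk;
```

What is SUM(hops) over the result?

Base: (compress, hops=0).
Iteration 1: edges from {compress} -> (clean, hops=1), (init, hops=1), (package, hops=1), (release, hops=1), (verify, hops=1).
Iteration 2: edges from {clean,init,package,release,verify} -> (release, hops=2). [UNION drops 2 duplicate row(s)]
Iteration 3: no outgoing edges from {release}; recursion stops.
SUM(hops) = 0 + 1 + 1 + 1 + 1 + 1 + 2 = 7.

7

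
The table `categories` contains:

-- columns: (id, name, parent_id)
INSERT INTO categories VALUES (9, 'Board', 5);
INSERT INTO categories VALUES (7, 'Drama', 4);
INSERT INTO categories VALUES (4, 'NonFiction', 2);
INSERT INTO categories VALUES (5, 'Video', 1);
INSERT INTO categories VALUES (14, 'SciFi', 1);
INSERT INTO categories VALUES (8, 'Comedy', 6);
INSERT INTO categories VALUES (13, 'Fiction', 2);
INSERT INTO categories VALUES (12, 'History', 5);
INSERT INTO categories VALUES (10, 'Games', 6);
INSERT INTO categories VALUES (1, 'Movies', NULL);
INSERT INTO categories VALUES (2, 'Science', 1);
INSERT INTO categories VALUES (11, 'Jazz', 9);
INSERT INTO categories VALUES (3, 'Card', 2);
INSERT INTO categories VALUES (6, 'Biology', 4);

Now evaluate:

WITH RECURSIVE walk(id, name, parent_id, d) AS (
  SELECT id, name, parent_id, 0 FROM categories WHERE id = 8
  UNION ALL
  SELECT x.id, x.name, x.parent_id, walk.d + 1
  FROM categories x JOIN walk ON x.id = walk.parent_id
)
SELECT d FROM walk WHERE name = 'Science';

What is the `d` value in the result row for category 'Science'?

Base: id=8 (Comedy), parent_id=6, d 0.
Iteration 1: join on id=6 -> Biology (id 6, parent_id=4, d 1).
Iteration 2: join on id=4 -> NonFiction (id 4, parent_id=2, d 2).
Iteration 3: join on id=2 -> Science (id 2, parent_id=1, d 3).
Iteration 4: join on id=1 -> Movies (id 1, parent_id=NULL, d 4).
Iteration 5: parent_id is NULL; no match; recursion stops.

3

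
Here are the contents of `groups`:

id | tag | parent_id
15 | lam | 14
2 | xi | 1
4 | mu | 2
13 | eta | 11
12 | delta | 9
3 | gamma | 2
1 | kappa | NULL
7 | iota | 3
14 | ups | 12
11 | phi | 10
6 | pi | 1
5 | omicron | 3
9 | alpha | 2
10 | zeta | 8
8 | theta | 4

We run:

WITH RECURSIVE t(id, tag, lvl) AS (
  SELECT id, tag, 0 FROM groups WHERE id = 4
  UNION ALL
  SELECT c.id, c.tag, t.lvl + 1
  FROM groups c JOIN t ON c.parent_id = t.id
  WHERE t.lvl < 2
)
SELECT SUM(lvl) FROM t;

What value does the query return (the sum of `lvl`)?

3

Base: id=4 (mu) at lvl 0.
Iteration 1: rows with parent_id in {4} -> theta (id 8, lvl 1).
Iteration 2: rows with parent_id in {8} -> zeta (id 10, lvl 2).
Iteration 3: lvl < 2 fails for all current rows; recursion stops.
SUM(lvl) = 0 + 1 + 2 = 3.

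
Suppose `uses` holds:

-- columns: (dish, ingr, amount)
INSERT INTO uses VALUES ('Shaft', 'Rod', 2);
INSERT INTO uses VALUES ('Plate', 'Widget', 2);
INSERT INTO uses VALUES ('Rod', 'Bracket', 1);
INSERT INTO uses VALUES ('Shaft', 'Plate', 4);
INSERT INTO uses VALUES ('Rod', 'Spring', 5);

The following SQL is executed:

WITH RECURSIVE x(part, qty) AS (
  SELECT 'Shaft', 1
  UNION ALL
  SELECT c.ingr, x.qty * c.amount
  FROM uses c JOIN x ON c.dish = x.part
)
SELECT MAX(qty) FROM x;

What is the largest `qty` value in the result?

Base: (Shaft, qty=1).
Iteration 1: components of {Shaft} -> Plate = 1*4 = 4, Rod = 1*2 = 2.
Iteration 2: components of {Plate,Rod} -> Bracket = 2*1 = 2, Spring = 2*5 = 10, Widget = 4*2 = 8.
Iteration 3: no further components; recursion stops.
qty values: 1, 4, 2, 8, 10, 2; the maximum is 10.

10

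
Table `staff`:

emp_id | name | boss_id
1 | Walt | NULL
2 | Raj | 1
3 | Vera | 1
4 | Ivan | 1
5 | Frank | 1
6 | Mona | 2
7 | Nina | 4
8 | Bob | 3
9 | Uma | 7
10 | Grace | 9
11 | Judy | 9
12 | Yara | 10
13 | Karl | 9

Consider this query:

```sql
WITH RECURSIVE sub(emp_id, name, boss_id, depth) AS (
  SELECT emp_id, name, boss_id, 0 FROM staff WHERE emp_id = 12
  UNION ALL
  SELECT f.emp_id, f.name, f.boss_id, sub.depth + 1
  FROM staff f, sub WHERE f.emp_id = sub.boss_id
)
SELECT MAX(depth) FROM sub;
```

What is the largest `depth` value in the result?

Base: emp_id=12 (Yara), boss_id=10, depth 0.
Iteration 1: join on emp_id=10 -> Grace (id 10, boss_id=9, depth 1).
Iteration 2: join on emp_id=9 -> Uma (id 9, boss_id=7, depth 2).
Iteration 3: join on emp_id=7 -> Nina (id 7, boss_id=4, depth 3).
Iteration 4: join on emp_id=4 -> Ivan (id 4, boss_id=1, depth 4).
Iteration 5: join on emp_id=1 -> Walt (id 1, boss_id=NULL, depth 5).
Iteration 6: boss_id is NULL; no match; recursion stops.
depth values: 0, 1, 2, 3, 4, 5; the maximum is 5.

5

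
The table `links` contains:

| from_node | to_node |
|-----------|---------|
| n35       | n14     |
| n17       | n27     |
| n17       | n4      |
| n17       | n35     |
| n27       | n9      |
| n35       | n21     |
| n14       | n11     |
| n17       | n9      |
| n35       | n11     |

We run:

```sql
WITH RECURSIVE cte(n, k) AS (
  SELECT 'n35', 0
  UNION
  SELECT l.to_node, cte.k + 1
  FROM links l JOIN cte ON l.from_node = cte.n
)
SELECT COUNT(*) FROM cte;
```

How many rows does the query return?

5

Base: (n35, k=0).
Iteration 1: edges from {n35} -> (n11, k=1), (n14, k=1), (n21, k=1).
Iteration 2: edges from {n11,n14,n21} -> (n11, k=2).
Iteration 3: no outgoing edges from {n11}; recursion stops.
Total rows emitted: 5.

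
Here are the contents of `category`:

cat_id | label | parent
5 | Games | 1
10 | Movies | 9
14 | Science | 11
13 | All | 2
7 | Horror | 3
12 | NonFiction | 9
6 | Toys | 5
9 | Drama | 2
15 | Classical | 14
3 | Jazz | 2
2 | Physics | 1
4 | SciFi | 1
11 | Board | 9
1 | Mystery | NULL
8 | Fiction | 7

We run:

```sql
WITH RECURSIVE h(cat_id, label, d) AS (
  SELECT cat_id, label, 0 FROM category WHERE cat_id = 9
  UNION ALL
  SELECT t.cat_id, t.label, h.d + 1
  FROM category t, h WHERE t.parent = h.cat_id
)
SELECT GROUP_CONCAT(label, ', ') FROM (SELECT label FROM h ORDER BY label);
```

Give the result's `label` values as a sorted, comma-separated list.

Board, Classical, Drama, Movies, NonFiction, Science

Base: cat_id=9 (Drama) at d 0.
Iteration 1: rows with parent in {9} -> Movies (id 10, d 1), Board (id 11, d 1), NonFiction (id 12, d 1).
Iteration 2: rows with parent in {10,11,12} -> Science (id 14, d 2).
Iteration 3: rows with parent in {14} -> Classical (id 15, d 3).
Iteration 4: no rows with parent in {15}; recursion stops.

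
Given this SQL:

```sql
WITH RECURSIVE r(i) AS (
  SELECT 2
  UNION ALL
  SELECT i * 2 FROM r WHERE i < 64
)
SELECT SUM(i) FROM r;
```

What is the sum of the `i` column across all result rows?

126

Base: i=2.
Iteration 1: 2 < 64 holds -> i = 2 * 2 = 4.
Iteration 2: 4 < 64 holds -> i = 4 * 2 = 8.
Iteration 3: 8 < 64 holds -> i = 8 * 2 = 16.
Iteration 4: 16 < 64 holds -> i = 16 * 2 = 32.
Iteration 5: 32 < 64 holds -> i = 32 * 2 = 64.
Iteration 6: 64 < 64 fails; recursion stops.
SUM(i) = 2 + 4 + 8 + 16 + 32 + 64 = 126.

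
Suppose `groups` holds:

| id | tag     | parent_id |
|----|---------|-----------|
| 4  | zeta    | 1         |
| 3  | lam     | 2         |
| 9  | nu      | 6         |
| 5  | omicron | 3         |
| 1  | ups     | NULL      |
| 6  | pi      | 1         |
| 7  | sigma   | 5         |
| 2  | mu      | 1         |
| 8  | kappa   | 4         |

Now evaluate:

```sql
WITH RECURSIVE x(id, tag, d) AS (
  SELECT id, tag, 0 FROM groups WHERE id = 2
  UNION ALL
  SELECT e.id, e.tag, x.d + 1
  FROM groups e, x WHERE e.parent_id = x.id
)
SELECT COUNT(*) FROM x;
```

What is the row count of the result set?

Base: id=2 (mu) at d 0.
Iteration 1: rows with parent_id in {2} -> lam (id 3, d 1).
Iteration 2: rows with parent_id in {3} -> omicron (id 5, d 2).
Iteration 3: rows with parent_id in {5} -> sigma (id 7, d 3).
Iteration 4: no rows with parent_id in {7}; recursion stops.
Total rows emitted: 4.

4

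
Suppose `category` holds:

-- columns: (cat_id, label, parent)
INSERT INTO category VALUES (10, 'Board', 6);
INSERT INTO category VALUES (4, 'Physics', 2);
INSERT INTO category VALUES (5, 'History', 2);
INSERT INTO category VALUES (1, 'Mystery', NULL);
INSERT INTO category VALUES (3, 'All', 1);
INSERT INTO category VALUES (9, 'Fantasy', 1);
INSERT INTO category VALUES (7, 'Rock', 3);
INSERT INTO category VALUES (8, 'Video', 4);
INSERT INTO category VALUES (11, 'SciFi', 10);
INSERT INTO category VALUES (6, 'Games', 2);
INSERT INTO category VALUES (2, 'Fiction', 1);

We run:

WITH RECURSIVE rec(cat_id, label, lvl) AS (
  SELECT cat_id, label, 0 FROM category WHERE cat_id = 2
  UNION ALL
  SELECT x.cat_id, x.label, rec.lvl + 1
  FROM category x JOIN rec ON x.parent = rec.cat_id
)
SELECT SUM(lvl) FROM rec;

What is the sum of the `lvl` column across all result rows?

10

Base: cat_id=2 (Fiction) at lvl 0.
Iteration 1: rows with parent in {2} -> Physics (id 4, lvl 1), History (id 5, lvl 1), Games (id 6, lvl 1).
Iteration 2: rows with parent in {4,5,6} -> Video (id 8, lvl 2), Board (id 10, lvl 2).
Iteration 3: rows with parent in {8,10} -> SciFi (id 11, lvl 3).
Iteration 4: no rows with parent in {11}; recursion stops.
SUM(lvl) = 0 + 1 + 1 + 1 + 2 + 2 + 3 = 10.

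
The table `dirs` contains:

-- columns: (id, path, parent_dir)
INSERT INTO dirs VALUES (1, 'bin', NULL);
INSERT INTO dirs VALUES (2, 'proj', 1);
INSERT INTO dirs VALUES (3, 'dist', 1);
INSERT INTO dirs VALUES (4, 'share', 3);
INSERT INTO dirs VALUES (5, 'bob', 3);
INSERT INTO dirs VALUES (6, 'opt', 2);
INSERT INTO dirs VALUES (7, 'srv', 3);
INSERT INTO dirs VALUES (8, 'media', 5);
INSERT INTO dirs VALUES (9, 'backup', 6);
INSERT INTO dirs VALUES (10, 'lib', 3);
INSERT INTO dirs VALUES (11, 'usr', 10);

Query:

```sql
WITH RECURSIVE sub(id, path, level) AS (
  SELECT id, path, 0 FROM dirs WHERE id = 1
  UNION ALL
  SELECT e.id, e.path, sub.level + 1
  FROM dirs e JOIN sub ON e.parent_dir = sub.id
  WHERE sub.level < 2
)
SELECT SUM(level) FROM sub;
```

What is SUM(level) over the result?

12

Base: id=1 (bin) at level 0.
Iteration 1: rows with parent_dir in {1} -> proj (id 2, level 1), dist (id 3, level 1).
Iteration 2: rows with parent_dir in {2,3} -> share (id 4, level 2), bob (id 5, level 2), opt (id 6, level 2), srv (id 7, level 2), lib (id 10, level 2).
Iteration 3: level < 2 fails for all current rows; recursion stops.
SUM(level) = 0 + 1 + 1 + 2 + 2 + 2 + 2 + 2 = 12.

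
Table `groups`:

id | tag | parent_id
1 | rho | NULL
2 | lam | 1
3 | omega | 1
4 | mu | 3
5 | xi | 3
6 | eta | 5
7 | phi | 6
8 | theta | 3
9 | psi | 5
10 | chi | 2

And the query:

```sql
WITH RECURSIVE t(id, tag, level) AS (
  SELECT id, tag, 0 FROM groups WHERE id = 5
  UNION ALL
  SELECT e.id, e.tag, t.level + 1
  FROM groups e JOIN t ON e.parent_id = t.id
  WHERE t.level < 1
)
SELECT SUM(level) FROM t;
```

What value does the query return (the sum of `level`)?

Base: id=5 (xi) at level 0.
Iteration 1: rows with parent_id in {5} -> eta (id 6, level 1), psi (id 9, level 1).
Iteration 2: level < 1 fails for all current rows; recursion stops.
SUM(level) = 0 + 1 + 1 = 2.

2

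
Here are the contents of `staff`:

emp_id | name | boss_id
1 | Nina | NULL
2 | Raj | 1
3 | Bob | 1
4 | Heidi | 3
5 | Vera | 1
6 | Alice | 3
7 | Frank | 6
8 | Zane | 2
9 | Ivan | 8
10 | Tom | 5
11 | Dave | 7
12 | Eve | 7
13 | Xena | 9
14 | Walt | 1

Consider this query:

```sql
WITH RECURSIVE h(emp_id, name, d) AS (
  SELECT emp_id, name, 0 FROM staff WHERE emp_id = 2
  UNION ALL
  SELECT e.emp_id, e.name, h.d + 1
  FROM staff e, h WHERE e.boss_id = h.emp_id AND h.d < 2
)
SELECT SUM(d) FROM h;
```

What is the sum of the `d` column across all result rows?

3

Base: emp_id=2 (Raj) at d 0.
Iteration 1: rows with boss_id in {2} -> Zane (id 8, d 1).
Iteration 2: rows with boss_id in {8} -> Ivan (id 9, d 2).
Iteration 3: d < 2 fails for all current rows; recursion stops.
SUM(d) = 0 + 1 + 2 = 3.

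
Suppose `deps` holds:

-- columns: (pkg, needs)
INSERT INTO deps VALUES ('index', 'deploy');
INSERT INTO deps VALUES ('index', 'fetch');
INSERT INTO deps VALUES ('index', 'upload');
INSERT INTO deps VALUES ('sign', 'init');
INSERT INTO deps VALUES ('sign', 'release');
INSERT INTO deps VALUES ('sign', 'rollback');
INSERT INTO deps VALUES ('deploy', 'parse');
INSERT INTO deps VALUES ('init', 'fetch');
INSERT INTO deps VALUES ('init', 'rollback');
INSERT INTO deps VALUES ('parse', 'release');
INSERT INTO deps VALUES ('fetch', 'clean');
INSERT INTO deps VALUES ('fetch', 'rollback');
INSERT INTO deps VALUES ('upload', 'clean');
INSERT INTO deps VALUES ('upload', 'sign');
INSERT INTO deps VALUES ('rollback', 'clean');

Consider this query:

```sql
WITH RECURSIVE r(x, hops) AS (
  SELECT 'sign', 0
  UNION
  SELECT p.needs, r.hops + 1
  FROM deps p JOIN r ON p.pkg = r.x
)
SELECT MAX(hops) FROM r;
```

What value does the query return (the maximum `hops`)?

Base: (sign, hops=0).
Iteration 1: edges from {sign} -> (init, hops=1), (release, hops=1), (rollback, hops=1).
Iteration 2: edges from {init,release,rollback} -> (clean, hops=2), (fetch, hops=2), (rollback, hops=2).
Iteration 3: edges from {clean,fetch,rollback} -> (clean, hops=3), (rollback, hops=3). [UNION drops 1 duplicate row(s)]
Iteration 4: edges from {clean,rollback} -> (clean, hops=4).
Iteration 5: no outgoing edges from {clean}; recursion stops.
hops values: 0, 1, 1, 1, 2, 2, 2, 3, 3, 4; the maximum is 4.

4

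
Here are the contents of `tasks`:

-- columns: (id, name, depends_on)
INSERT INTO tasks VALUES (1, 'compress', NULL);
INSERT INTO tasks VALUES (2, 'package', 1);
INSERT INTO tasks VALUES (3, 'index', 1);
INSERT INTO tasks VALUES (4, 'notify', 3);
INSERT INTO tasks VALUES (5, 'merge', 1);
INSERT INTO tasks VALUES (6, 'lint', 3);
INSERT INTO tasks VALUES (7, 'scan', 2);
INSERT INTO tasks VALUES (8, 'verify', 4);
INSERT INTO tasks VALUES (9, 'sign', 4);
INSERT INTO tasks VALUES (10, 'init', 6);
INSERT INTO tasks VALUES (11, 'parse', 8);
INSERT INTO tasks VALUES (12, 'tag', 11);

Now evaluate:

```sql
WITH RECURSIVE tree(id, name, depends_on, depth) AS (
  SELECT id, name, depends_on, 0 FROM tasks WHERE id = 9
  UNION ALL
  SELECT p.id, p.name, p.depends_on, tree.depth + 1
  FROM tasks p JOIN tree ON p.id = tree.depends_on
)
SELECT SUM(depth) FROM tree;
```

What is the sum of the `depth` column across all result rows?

Base: id=9 (sign), depends_on=4, depth 0.
Iteration 1: join on id=4 -> notify (id 4, depends_on=3, depth 1).
Iteration 2: join on id=3 -> index (id 3, depends_on=1, depth 2).
Iteration 3: join on id=1 -> compress (id 1, depends_on=NULL, depth 3).
Iteration 4: depends_on is NULL; no match; recursion stops.
SUM(depth) = 0 + 1 + 2 + 3 = 6.

6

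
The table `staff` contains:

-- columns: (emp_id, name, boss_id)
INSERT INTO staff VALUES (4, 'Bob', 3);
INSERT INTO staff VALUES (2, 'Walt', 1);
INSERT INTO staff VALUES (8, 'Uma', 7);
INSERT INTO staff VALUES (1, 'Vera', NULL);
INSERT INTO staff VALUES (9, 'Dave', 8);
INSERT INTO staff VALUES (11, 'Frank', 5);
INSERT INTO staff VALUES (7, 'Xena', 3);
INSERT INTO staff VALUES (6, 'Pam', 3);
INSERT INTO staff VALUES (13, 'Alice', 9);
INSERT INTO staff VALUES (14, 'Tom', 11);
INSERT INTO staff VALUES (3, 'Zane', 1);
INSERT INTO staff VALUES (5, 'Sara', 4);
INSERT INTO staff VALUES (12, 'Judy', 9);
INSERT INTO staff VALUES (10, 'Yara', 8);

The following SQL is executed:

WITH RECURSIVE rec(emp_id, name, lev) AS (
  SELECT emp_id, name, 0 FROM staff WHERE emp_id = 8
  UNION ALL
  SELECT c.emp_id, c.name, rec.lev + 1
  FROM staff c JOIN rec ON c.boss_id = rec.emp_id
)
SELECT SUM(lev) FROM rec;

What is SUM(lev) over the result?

6

Base: emp_id=8 (Uma) at lev 0.
Iteration 1: rows with boss_id in {8} -> Dave (id 9, lev 1), Yara (id 10, lev 1).
Iteration 2: rows with boss_id in {9,10} -> Judy (id 12, lev 2), Alice (id 13, lev 2).
Iteration 3: no rows with boss_id in {12,13}; recursion stops.
SUM(lev) = 0 + 1 + 1 + 2 + 2 = 6.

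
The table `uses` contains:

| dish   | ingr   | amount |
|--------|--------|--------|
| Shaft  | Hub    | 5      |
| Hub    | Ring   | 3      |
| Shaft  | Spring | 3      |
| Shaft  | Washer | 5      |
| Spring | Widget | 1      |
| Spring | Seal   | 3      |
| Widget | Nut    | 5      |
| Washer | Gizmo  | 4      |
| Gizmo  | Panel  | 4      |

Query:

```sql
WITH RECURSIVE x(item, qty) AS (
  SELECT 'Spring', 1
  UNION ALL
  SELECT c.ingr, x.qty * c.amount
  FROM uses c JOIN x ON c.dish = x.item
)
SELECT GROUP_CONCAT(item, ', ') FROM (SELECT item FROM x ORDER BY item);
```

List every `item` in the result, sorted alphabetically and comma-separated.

Base: (Spring, qty=1).
Iteration 1: components of {Spring} -> Seal = 1*3 = 3, Widget = 1*1 = 1.
Iteration 2: components of {Seal,Widget} -> Nut = 1*5 = 5.
Iteration 3: no further components; recursion stops.

Nut, Seal, Spring, Widget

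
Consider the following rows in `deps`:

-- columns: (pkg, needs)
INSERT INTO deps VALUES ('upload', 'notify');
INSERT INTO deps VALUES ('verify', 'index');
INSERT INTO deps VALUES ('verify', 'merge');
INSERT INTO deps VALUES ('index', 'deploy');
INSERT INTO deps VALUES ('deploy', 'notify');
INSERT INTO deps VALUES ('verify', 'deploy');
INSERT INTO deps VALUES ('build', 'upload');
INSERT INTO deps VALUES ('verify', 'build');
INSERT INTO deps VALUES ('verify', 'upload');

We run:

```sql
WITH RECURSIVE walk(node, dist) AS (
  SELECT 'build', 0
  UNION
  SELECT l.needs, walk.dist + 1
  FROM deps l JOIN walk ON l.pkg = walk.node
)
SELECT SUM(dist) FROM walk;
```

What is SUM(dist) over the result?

Base: (build, dist=0).
Iteration 1: edges from {build} -> (upload, dist=1).
Iteration 2: edges from {upload} -> (notify, dist=2).
Iteration 3: no outgoing edges from {notify}; recursion stops.
SUM(dist) = 0 + 1 + 2 = 3.

3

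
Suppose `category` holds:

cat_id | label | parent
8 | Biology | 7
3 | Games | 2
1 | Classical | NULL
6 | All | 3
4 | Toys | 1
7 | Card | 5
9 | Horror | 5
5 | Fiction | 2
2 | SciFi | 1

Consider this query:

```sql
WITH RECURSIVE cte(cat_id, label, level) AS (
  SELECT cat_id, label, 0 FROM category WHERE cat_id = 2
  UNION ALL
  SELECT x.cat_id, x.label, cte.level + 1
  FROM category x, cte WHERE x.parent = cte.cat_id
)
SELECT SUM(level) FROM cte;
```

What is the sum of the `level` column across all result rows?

11

Base: cat_id=2 (SciFi) at level 0.
Iteration 1: rows with parent in {2} -> Games (id 3, level 1), Fiction (id 5, level 1).
Iteration 2: rows with parent in {3,5} -> All (id 6, level 2), Card (id 7, level 2), Horror (id 9, level 2).
Iteration 3: rows with parent in {6,7,9} -> Biology (id 8, level 3).
Iteration 4: no rows with parent in {8}; recursion stops.
SUM(level) = 0 + 1 + 1 + 2 + 2 + 2 + 3 = 11.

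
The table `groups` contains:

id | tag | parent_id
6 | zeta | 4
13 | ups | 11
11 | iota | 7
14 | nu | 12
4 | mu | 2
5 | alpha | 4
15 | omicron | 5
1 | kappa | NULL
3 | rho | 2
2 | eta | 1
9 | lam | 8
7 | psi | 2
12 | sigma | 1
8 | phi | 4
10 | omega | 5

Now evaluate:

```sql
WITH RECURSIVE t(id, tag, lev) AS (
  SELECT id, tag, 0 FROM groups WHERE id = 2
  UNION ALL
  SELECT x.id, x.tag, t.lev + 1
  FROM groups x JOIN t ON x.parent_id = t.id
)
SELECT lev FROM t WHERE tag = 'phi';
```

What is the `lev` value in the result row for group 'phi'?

2

Base: id=2 (eta) at lev 0.
Iteration 1: rows with parent_id in {2} -> rho (id 3, lev 1), mu (id 4, lev 1), psi (id 7, lev 1).
Iteration 2: rows with parent_id in {3,4,7} -> alpha (id 5, lev 2), zeta (id 6, lev 2), phi (id 8, lev 2), iota (id 11, lev 2).
Iteration 3: rows with parent_id in {5,6,8,11} -> lam (id 9, lev 3), omega (id 10, lev 3), ups (id 13, lev 3), omicron (id 15, lev 3).
Iteration 4: no rows with parent_id in {9,10,13,15}; recursion stops.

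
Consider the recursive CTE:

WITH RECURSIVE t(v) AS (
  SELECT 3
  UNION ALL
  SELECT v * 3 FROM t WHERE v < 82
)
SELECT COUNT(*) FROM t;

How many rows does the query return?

5

Base: v=3.
Iteration 1: 3 < 82 holds -> v = 3 * 3 = 9.
Iteration 2: 9 < 82 holds -> v = 9 * 3 = 27.
Iteration 3: 27 < 82 holds -> v = 27 * 3 = 81.
Iteration 4: 81 < 82 holds -> v = 81 * 3 = 243.
Iteration 5: 243 < 82 fails; recursion stops.
Total rows emitted: 5.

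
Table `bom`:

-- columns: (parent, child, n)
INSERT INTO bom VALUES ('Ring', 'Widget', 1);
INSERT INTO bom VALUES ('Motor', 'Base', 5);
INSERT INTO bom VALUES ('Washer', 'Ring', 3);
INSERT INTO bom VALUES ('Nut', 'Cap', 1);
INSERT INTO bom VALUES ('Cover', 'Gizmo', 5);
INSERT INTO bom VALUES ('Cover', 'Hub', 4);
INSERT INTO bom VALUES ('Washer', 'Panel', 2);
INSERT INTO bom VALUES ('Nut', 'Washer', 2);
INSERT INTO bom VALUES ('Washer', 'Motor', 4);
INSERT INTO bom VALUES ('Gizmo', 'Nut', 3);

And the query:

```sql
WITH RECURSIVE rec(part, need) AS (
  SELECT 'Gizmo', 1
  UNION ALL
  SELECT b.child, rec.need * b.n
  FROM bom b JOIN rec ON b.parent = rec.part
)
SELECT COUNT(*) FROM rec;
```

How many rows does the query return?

Base: (Gizmo, need=1).
Iteration 1: components of {Gizmo} -> Nut = 1*3 = 3.
Iteration 2: components of {Nut} -> Cap = 3*1 = 3, Washer = 3*2 = 6.
Iteration 3: components of {Cap,Washer} -> Motor = 6*4 = 24, Panel = 6*2 = 12, Ring = 6*3 = 18.
Iteration 4: components of {Motor,Panel,Ring} -> Base = 24*5 = 120, Widget = 18*1 = 18.
Iteration 5: no further components; recursion stops.
Total rows emitted: 9.

9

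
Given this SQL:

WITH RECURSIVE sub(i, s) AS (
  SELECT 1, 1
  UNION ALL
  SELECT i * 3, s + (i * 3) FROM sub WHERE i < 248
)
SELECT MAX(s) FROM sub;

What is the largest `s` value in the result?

Base: i=1, s=1.
Iteration 1: 1 < 248 holds -> i = 1 * 3 = 3, s = 1 + 3 = 4.
Iteration 2: 3 < 248 holds -> i = 3 * 3 = 9, s = 4 + 9 = 13.
Iteration 3: 9 < 248 holds -> i = 9 * 3 = 27, s = 13 + 27 = 40.
Iteration 4: 27 < 248 holds -> i = 27 * 3 = 81, s = 40 + 81 = 121.
Iteration 5: 81 < 248 holds -> i = 81 * 3 = 243, s = 121 + 243 = 364.
Iteration 6: 243 < 248 holds -> i = 243 * 3 = 729, s = 364 + 729 = 1093.
Iteration 7: 729 < 248 fails; recursion stops.
s values: 1, 4, 13, 40, 121, 364, 1093; the maximum is 1093.

1093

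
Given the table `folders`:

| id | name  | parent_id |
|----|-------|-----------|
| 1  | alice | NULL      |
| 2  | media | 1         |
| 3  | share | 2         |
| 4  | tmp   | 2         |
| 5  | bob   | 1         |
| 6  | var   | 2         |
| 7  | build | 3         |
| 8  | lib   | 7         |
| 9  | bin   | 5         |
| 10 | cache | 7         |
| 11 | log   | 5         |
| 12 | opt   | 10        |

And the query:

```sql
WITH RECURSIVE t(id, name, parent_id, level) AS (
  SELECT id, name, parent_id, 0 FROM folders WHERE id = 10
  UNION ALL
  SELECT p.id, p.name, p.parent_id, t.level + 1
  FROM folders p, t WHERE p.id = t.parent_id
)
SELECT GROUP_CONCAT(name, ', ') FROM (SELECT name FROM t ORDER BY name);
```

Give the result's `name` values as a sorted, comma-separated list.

Base: id=10 (cache), parent_id=7, level 0.
Iteration 1: join on id=7 -> build (id 7, parent_id=3, level 1).
Iteration 2: join on id=3 -> share (id 3, parent_id=2, level 2).
Iteration 3: join on id=2 -> media (id 2, parent_id=1, level 3).
Iteration 4: join on id=1 -> alice (id 1, parent_id=NULL, level 4).
Iteration 5: parent_id is NULL; no match; recursion stops.

alice, build, cache, media, share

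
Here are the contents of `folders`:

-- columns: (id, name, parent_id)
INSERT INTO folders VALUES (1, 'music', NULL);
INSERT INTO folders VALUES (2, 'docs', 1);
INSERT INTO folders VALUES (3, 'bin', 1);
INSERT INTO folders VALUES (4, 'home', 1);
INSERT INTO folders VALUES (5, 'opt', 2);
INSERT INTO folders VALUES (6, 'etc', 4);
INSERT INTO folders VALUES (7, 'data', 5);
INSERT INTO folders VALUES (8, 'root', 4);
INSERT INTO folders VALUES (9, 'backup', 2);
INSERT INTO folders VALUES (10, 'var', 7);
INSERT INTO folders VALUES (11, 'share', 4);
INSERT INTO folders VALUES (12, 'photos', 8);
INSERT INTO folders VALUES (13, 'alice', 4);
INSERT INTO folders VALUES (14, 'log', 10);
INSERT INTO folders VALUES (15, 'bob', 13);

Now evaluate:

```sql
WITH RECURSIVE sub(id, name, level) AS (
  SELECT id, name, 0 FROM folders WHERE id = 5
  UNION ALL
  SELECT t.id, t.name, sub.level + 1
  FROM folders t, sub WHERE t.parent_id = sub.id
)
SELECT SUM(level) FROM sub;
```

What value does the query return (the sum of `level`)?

Base: id=5 (opt) at level 0.
Iteration 1: rows with parent_id in {5} -> data (id 7, level 1).
Iteration 2: rows with parent_id in {7} -> var (id 10, level 2).
Iteration 3: rows with parent_id in {10} -> log (id 14, level 3).
Iteration 4: no rows with parent_id in {14}; recursion stops.
SUM(level) = 0 + 1 + 2 + 3 = 6.

6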